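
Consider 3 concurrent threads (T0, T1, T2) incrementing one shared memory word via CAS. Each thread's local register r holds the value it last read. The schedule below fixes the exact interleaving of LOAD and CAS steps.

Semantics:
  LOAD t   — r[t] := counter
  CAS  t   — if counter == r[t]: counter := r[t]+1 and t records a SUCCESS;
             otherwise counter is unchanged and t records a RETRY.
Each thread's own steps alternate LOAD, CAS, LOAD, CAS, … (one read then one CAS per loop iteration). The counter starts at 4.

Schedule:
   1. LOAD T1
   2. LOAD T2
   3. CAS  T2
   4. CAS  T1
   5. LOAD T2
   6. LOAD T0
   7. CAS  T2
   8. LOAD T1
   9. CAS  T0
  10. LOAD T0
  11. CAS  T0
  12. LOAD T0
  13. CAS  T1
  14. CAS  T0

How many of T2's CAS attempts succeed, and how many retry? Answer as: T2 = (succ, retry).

1. LOAD T1 → mem=4 r[T1]=4 [LOAD]
2. LOAD T2 → mem=4 r[T2]=4 [LOAD]
3. CAS T2 → mem=5 r[T2]=4 [OK]
4. CAS T1 → mem=5 r[T1]=4 [RETRY]
5. LOAD T2 → mem=5 r[T2]=5 [LOAD]
6. LOAD T0 → mem=5 r[T0]=5 [LOAD]
7. CAS T2 → mem=6 r[T2]=5 [OK]
8. LOAD T1 → mem=6 r[T1]=6 [LOAD]
9. CAS T0 → mem=6 r[T0]=5 [RETRY]
10. LOAD T0 → mem=6 r[T0]=6 [LOAD]
11. CAS T0 → mem=7 r[T0]=6 [OK]
12. LOAD T0 → mem=7 r[T0]=7 [LOAD]
13. CAS T1 → mem=7 r[T1]=6 [RETRY]
14. CAS T0 → mem=8 r[T0]=7 [OK]

T2 = (2, 0)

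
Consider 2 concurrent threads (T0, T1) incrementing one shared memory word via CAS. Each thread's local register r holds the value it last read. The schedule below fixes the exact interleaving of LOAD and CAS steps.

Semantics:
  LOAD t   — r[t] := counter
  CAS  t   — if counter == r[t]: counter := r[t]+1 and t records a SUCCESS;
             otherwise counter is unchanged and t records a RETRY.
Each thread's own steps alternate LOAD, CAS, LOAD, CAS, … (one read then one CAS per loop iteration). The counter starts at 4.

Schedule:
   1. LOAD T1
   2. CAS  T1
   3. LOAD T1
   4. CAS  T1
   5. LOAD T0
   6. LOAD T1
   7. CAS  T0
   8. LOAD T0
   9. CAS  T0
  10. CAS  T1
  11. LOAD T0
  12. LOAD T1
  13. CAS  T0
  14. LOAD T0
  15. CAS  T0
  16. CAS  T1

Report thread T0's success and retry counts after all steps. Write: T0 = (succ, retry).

T0 = (4, 0)

T1 LOAD — after: cnt=4, r=4 — load
T1 CAS — after: cnt=5, r=4 — ok
T1 LOAD — after: cnt=5, r=5 — load
T1 CAS — after: cnt=6, r=5 — ok
T0 LOAD — after: cnt=6, r=6 — load
T1 LOAD — after: cnt=6, r=6 — load
T0 CAS — after: cnt=7, r=6 — ok
T0 LOAD — after: cnt=7, r=7 — load
T0 CAS — after: cnt=8, r=7 — ok
T1 CAS — after: cnt=8, r=6 — retry
T0 LOAD — after: cnt=8, r=8 — load
T1 LOAD — after: cnt=8, r=8 — load
T0 CAS — after: cnt=9, r=8 — ok
T0 LOAD — after: cnt=9, r=9 — load
T0 CAS — after: cnt=10, r=9 — ok
T1 CAS — after: cnt=10, r=8 — retry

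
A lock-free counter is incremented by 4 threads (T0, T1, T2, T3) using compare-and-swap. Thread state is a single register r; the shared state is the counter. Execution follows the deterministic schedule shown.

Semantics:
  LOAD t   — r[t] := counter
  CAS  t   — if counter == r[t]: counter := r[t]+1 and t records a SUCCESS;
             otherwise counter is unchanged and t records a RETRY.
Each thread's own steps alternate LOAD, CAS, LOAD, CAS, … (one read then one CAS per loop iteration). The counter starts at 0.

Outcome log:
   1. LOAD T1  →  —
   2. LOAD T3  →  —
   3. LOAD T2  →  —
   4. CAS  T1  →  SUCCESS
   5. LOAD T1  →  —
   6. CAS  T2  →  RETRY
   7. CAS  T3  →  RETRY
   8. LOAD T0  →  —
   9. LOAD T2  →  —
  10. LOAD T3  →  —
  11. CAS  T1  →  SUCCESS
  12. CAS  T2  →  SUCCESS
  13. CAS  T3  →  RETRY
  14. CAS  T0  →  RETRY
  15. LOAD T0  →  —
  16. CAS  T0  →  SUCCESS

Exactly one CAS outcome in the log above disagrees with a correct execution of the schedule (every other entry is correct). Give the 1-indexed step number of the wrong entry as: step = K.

Correct run:
[1] T1.load  rd  (counter 0, T1.r 0)
[2] T3.load  rd  (counter 0, T3.r 0)
[3] T2.load  rd  (counter 0, T2.r 0)
[4] T1.cas  hit  (counter 1, T1.r 0)
[5] T1.load  rd  (counter 1, T1.r 1)
[6] T2.cas  miss  (counter 1, T2.r 0)
[7] T3.cas  miss  (counter 1, T3.r 0)
[8] T0.load  rd  (counter 1, T0.r 1)
[9] T2.load  rd  (counter 1, T2.r 1)
[10] T3.load  rd  (counter 1, T3.r 1)
[11] T1.cas  hit  (counter 2, T1.r 1)
[12] T2.cas  miss  (counter 2, T2.r 1)
[13] T3.cas  miss  (counter 2, T3.r 1)
[14] T0.cas  miss  (counter 2, T0.r 1)
[15] T0.load  rd  (counter 2, T0.r 2)
[16] T0.cas  hit  (counter 3, T0.r 2)
Flip is step 12.

step = 12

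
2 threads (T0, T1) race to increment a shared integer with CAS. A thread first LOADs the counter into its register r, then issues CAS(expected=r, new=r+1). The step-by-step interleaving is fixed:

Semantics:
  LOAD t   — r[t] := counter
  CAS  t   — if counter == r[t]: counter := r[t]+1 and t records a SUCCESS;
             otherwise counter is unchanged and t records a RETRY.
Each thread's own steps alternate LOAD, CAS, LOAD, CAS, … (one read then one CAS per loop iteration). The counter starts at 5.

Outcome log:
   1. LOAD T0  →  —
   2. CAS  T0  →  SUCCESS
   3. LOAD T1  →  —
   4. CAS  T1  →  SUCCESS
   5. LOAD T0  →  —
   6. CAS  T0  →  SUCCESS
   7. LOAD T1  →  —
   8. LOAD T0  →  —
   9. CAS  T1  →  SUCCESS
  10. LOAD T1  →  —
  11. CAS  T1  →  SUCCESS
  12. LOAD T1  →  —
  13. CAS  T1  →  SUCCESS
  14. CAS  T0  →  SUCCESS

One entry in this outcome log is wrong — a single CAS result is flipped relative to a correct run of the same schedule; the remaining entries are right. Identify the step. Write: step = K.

step = 14

Reference trace:
[1] T0.load  rd  (counter 5, T0.r 5)
[2] T0.cas  hit  (counter 6, T0.r 5)
[3] T1.load  rd  (counter 6, T1.r 6)
[4] T1.cas  hit  (counter 7, T1.r 6)
[5] T0.load  rd  (counter 7, T0.r 7)
[6] T0.cas  hit  (counter 8, T0.r 7)
[7] T1.load  rd  (counter 8, T1.r 8)
[8] T0.load  rd  (counter 8, T0.r 8)
[9] T1.cas  hit  (counter 9, T1.r 8)
[10] T1.load  rd  (counter 9, T1.r 9)
[11] T1.cas  hit  (counter 10, T1.r 9)
[12] T1.load  rd  (counter 10, T1.r 10)
[13] T1.cas  hit  (counter 11, T1.r 10)
[14] T0.cas  miss  (counter 11, T0.r 8)
Flip is step 14.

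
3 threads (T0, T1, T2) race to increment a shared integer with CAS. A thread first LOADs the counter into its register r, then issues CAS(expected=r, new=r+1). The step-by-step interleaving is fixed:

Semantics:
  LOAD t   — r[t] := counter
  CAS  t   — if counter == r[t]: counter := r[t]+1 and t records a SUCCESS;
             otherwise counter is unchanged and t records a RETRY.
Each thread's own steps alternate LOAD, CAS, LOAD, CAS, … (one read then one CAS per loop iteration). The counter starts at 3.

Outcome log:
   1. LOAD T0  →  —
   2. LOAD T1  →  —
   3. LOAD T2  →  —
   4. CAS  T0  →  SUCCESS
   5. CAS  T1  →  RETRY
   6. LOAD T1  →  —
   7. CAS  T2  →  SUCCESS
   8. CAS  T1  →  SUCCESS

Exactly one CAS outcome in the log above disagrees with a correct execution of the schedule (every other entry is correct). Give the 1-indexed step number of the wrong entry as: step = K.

Reference trace:
#1 T0 reads 3
#2 T1 reads 3
#3 T2 reads 3
#4 T0 CAS(3→4) writes; counter now 4
#5 T1 CAS(3→4) fails; counter now 4
#6 T1 reads 4
#7 T2 CAS(3→4) fails; counter now 4
#8 T1 CAS(4→5) writes; counter now 5
Flip is step 7.

step = 7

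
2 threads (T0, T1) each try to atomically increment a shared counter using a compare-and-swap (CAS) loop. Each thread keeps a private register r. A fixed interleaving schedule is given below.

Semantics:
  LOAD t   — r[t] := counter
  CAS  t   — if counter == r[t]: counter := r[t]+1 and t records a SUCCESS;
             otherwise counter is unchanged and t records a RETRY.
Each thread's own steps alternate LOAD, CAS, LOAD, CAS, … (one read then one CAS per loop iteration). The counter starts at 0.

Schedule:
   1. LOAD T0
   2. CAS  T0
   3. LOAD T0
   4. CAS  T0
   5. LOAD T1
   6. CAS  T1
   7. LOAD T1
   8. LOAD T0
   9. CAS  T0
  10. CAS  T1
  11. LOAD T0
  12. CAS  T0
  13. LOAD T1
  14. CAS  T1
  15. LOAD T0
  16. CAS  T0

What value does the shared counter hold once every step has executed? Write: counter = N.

counter = 7

step 1: T0 LOAD ⇒ load; ctr=0 reg=0
step 2: T0 CAS ⇒ ok; ctr=1 reg=0
step 3: T0 LOAD ⇒ load; ctr=1 reg=1
step 4: T0 CAS ⇒ ok; ctr=2 reg=1
step 5: T1 LOAD ⇒ load; ctr=2 reg=2
step 6: T1 CAS ⇒ ok; ctr=3 reg=2
step 7: T1 LOAD ⇒ load; ctr=3 reg=3
step 8: T0 LOAD ⇒ load; ctr=3 reg=3
step 9: T0 CAS ⇒ ok; ctr=4 reg=3
step 10: T1 CAS ⇒ retry; ctr=4 reg=3
step 11: T0 LOAD ⇒ load; ctr=4 reg=4
step 12: T0 CAS ⇒ ok; ctr=5 reg=4
step 13: T1 LOAD ⇒ load; ctr=5 reg=5
step 14: T1 CAS ⇒ ok; ctr=6 reg=5
step 15: T0 LOAD ⇒ load; ctr=6 reg=6
step 16: T0 CAS ⇒ ok; ctr=7 reg=6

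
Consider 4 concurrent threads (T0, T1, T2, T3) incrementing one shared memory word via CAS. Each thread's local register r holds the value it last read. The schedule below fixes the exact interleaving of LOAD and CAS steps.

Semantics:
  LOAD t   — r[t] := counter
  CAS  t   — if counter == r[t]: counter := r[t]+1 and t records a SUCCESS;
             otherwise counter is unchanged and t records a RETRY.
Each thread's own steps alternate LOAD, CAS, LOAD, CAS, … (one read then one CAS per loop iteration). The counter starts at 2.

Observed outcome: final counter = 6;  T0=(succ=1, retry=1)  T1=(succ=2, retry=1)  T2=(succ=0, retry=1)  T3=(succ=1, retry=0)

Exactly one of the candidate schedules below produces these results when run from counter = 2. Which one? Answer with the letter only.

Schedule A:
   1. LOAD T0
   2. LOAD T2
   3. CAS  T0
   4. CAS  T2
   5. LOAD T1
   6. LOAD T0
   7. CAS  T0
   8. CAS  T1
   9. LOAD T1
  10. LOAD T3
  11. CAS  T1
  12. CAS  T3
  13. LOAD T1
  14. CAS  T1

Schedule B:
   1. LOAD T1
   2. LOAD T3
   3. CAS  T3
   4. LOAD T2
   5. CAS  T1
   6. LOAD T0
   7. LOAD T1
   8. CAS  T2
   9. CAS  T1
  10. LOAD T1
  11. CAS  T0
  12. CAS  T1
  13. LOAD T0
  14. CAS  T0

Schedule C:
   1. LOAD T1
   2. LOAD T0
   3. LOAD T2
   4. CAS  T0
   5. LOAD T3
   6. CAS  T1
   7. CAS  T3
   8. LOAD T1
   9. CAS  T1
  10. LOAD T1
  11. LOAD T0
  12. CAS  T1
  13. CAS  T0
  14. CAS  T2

C

Simulating candidate C:
T1 LOAD — after: cnt=2, r=2 — load
T0 LOAD — after: cnt=2, r=2 — load
T2 LOAD — after: cnt=2, r=2 — load
T0 CAS — after: cnt=3, r=2 — ok
T3 LOAD — after: cnt=3, r=3 — load
T1 CAS — after: cnt=3, r=2 — retry
T3 CAS — after: cnt=4, r=3 — ok
T1 LOAD — after: cnt=4, r=4 — load
T1 CAS — after: cnt=5, r=4 — ok
T1 LOAD — after: cnt=5, r=5 — load
T0 LOAD — after: cnt=5, r=5 — load
T1 CAS — after: cnt=6, r=5 — ok
T0 CAS — after: cnt=6, r=5 — retry
T2 CAS — after: cnt=6, r=2 — retry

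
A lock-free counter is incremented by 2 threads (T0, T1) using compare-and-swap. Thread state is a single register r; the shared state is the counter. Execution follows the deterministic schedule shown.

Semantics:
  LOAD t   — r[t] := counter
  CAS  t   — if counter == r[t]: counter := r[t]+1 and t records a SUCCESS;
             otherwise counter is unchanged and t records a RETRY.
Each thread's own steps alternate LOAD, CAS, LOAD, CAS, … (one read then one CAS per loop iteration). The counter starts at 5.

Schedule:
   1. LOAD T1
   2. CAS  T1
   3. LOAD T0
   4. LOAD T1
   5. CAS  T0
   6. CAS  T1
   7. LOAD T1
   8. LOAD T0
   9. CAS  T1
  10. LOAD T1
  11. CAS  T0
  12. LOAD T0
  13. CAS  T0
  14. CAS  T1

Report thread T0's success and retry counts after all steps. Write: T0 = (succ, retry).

step 1: T1 LOAD ⇒ load; ctr=5 reg=5
step 2: T1 CAS ⇒ ok; ctr=6 reg=5
step 3: T0 LOAD ⇒ load; ctr=6 reg=6
step 4: T1 LOAD ⇒ load; ctr=6 reg=6
step 5: T0 CAS ⇒ ok; ctr=7 reg=6
step 6: T1 CAS ⇒ retry; ctr=7 reg=6
step 7: T1 LOAD ⇒ load; ctr=7 reg=7
step 8: T0 LOAD ⇒ load; ctr=7 reg=7
step 9: T1 CAS ⇒ ok; ctr=8 reg=7
step 10: T1 LOAD ⇒ load; ctr=8 reg=8
step 11: T0 CAS ⇒ retry; ctr=8 reg=7
step 12: T0 LOAD ⇒ load; ctr=8 reg=8
step 13: T0 CAS ⇒ ok; ctr=9 reg=8
step 14: T1 CAS ⇒ retry; ctr=9 reg=8

T0 = (2, 1)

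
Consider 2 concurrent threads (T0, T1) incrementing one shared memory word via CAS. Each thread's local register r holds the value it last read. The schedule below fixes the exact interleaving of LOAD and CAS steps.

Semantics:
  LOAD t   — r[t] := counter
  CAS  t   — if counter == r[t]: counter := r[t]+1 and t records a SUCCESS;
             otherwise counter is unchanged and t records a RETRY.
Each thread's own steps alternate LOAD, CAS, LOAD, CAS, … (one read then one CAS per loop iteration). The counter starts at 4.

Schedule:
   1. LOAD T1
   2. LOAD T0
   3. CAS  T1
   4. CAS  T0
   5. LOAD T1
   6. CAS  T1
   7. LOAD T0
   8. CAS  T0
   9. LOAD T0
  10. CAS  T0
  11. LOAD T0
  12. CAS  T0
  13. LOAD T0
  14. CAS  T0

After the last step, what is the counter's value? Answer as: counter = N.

counter = 10

   1) LOAD T1:  M=4  r_T1=4
   2) LOAD T0:  M=4  r_T0=4
   3) CAS  T1:  M=5  r_T1=4 ✓
   4) CAS  T0:  M=5  r_T0=4 ✗
   5) LOAD T1:  M=5  r_T1=5
   6) CAS  T1:  M=6  r_T1=5 ✓
   7) LOAD T0:  M=6  r_T0=6
   8) CAS  T0:  M=7  r_T0=6 ✓
   9) LOAD T0:  M=7  r_T0=7
  10) CAS  T0:  M=8  r_T0=7 ✓
  11) LOAD T0:  M=8  r_T0=8
  12) CAS  T0:  M=9  r_T0=8 ✓
  13) LOAD T0:  M=9  r_T0=9
  14) CAS  T0:  M=10  r_T0=9 ✓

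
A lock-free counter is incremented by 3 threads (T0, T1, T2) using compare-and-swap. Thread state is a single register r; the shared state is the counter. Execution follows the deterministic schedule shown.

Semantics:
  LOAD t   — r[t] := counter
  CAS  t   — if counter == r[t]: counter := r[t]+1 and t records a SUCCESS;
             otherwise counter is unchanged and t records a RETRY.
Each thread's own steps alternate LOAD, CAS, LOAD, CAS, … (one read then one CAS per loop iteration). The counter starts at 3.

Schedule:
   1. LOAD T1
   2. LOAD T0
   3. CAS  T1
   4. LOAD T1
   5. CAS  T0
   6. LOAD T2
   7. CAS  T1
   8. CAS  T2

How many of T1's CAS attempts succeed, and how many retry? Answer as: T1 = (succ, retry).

   1) LOAD T1:  M=3  r_T1=3
   2) LOAD T0:  M=3  r_T0=3
   3) CAS  T1:  M=4  r_T1=3 ✓
   4) LOAD T1:  M=4  r_T1=4
   5) CAS  T0:  M=4  r_T0=3 ✗
   6) LOAD T2:  M=4  r_T2=4
   7) CAS  T1:  M=5  r_T1=4 ✓
   8) CAS  T2:  M=5  r_T2=4 ✗

T1 = (2, 0)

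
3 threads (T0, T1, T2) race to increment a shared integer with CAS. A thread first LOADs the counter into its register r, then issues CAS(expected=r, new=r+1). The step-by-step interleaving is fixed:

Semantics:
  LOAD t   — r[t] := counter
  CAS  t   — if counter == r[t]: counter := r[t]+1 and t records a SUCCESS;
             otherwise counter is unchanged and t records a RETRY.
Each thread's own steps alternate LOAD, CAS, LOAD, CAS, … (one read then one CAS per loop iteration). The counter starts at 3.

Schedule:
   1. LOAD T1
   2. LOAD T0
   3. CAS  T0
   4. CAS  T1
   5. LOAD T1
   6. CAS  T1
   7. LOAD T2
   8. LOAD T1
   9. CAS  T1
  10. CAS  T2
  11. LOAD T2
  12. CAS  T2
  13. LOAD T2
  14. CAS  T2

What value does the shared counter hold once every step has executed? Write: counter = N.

counter = 8

[1] T1.load  rd  (counter 3, T1.r 3)
[2] T0.load  rd  (counter 3, T0.r 3)
[3] T0.cas  hit  (counter 4, T0.r 3)
[4] T1.cas  miss  (counter 4, T1.r 3)
[5] T1.load  rd  (counter 4, T1.r 4)
[6] T1.cas  hit  (counter 5, T1.r 4)
[7] T2.load  rd  (counter 5, T2.r 5)
[8] T1.load  rd  (counter 5, T1.r 5)
[9] T1.cas  hit  (counter 6, T1.r 5)
[10] T2.cas  miss  (counter 6, T2.r 5)
[11] T2.load  rd  (counter 6, T2.r 6)
[12] T2.cas  hit  (counter 7, T2.r 6)
[13] T2.load  rd  (counter 7, T2.r 7)
[14] T2.cas  hit  (counter 8, T2.r 7)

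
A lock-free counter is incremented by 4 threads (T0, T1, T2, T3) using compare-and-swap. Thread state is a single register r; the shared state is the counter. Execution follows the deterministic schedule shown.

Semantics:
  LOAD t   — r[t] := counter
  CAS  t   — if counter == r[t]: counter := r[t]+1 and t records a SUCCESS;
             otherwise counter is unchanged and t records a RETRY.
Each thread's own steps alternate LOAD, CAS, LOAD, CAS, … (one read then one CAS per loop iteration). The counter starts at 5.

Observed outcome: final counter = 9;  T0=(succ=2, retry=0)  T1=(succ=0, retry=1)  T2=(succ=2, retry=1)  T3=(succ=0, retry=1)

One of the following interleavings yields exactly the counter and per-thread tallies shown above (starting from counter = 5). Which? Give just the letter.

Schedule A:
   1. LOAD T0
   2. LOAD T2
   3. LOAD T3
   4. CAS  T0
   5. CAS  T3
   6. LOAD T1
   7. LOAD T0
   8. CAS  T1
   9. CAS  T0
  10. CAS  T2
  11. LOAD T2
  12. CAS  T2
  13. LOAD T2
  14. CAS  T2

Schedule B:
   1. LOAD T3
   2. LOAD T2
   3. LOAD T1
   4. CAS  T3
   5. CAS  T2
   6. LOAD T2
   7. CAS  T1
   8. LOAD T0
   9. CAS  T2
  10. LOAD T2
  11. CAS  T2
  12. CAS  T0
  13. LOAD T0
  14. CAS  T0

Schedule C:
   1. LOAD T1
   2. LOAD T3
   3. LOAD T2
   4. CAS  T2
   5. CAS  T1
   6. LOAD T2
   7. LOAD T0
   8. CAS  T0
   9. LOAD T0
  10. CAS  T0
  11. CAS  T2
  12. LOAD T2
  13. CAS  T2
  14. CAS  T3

C

Simulating candidate C:
1. LOAD T1 → mem=5 r[T1]=5 [LOAD]
2. LOAD T3 → mem=5 r[T3]=5 [LOAD]
3. LOAD T2 → mem=5 r[T2]=5 [LOAD]
4. CAS T2 → mem=6 r[T2]=5 [OK]
5. CAS T1 → mem=6 r[T1]=5 [RETRY]
6. LOAD T2 → mem=6 r[T2]=6 [LOAD]
7. LOAD T0 → mem=6 r[T0]=6 [LOAD]
8. CAS T0 → mem=7 r[T0]=6 [OK]
9. LOAD T0 → mem=7 r[T0]=7 [LOAD]
10. CAS T0 → mem=8 r[T0]=7 [OK]
11. CAS T2 → mem=8 r[T2]=6 [RETRY]
12. LOAD T2 → mem=8 r[T2]=8 [LOAD]
13. CAS T2 → mem=9 r[T2]=8 [OK]
14. CAS T3 → mem=9 r[T3]=5 [RETRY]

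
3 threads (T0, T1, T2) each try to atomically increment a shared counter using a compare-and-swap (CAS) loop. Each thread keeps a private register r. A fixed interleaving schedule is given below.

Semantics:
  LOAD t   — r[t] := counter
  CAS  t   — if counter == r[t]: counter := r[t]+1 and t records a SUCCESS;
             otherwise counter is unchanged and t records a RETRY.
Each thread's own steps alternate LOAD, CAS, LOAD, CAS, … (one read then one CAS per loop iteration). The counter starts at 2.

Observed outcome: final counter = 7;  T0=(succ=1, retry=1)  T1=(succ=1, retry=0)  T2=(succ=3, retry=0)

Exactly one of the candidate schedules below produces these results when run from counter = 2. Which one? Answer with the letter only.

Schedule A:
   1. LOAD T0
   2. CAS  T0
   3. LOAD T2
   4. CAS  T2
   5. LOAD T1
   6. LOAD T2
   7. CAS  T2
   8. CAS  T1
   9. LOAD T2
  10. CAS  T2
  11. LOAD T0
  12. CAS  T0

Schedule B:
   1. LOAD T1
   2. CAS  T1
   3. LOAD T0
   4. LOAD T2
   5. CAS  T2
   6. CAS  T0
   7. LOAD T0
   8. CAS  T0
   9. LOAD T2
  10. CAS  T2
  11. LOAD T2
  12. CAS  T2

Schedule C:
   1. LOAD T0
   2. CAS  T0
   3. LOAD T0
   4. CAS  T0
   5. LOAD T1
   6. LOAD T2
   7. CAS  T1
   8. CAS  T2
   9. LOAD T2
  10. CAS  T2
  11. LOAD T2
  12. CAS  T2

Tracing schedule B:
step 1: T1 LOAD ⇒ load; ctr=2 reg=2
step 2: T1 CAS ⇒ ok; ctr=3 reg=2
step 3: T0 LOAD ⇒ load; ctr=3 reg=3
step 4: T2 LOAD ⇒ load; ctr=3 reg=3
step 5: T2 CAS ⇒ ok; ctr=4 reg=3
step 6: T0 CAS ⇒ retry; ctr=4 reg=3
step 7: T0 LOAD ⇒ load; ctr=4 reg=4
step 8: T0 CAS ⇒ ok; ctr=5 reg=4
step 9: T2 LOAD ⇒ load; ctr=5 reg=5
step 10: T2 CAS ⇒ ok; ctr=6 reg=5
step 11: T2 LOAD ⇒ load; ctr=6 reg=6
step 12: T2 CAS ⇒ ok; ctr=7 reg=6

B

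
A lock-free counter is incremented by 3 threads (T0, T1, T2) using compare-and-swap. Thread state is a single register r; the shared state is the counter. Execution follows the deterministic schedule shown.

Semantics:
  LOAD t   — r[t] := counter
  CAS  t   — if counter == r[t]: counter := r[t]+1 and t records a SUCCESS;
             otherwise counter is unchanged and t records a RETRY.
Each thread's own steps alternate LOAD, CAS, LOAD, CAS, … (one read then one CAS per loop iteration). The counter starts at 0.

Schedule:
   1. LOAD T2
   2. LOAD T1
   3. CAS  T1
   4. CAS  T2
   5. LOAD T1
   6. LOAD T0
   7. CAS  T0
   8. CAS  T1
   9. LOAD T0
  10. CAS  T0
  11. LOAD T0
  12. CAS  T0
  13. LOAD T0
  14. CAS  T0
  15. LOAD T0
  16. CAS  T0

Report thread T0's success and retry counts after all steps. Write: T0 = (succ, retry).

[1] T2.load  rd  (counter 0, T2.r 0)
[2] T1.load  rd  (counter 0, T1.r 0)
[3] T1.cas  hit  (counter 1, T1.r 0)
[4] T2.cas  miss  (counter 1, T2.r 0)
[5] T1.load  rd  (counter 1, T1.r 1)
[6] T0.load  rd  (counter 1, T0.r 1)
[7] T0.cas  hit  (counter 2, T0.r 1)
[8] T1.cas  miss  (counter 2, T1.r 1)
[9] T0.load  rd  (counter 2, T0.r 2)
[10] T0.cas  hit  (counter 3, T0.r 2)
[11] T0.load  rd  (counter 3, T0.r 3)
[12] T0.cas  hit  (counter 4, T0.r 3)
[13] T0.load  rd  (counter 4, T0.r 4)
[14] T0.cas  hit  (counter 5, T0.r 4)
[15] T0.load  rd  (counter 5, T0.r 5)
[16] T0.cas  hit  (counter 6, T0.r 5)

T0 = (5, 0)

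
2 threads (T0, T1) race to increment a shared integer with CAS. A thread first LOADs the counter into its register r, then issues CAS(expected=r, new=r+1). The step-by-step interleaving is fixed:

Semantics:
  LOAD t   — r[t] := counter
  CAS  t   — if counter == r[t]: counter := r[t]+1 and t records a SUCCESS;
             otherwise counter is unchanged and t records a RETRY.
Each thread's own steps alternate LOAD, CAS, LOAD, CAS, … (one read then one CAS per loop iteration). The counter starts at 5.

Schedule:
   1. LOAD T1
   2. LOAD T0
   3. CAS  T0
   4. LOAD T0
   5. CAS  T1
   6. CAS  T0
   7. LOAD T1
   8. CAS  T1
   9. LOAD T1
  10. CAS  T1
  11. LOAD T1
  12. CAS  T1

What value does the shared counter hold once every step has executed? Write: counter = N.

counter = 10

#1 T1 reads 5
#2 T0 reads 5
#3 T0 CAS(5→6) writes; counter now 6
#4 T0 reads 6
#5 T1 CAS(5→6) fails; counter now 6
#6 T0 CAS(6→7) writes; counter now 7
#7 T1 reads 7
#8 T1 CAS(7→8) writes; counter now 8
#9 T1 reads 8
#10 T1 CAS(8→9) writes; counter now 9
#11 T1 reads 9
#12 T1 CAS(9→10) writes; counter now 10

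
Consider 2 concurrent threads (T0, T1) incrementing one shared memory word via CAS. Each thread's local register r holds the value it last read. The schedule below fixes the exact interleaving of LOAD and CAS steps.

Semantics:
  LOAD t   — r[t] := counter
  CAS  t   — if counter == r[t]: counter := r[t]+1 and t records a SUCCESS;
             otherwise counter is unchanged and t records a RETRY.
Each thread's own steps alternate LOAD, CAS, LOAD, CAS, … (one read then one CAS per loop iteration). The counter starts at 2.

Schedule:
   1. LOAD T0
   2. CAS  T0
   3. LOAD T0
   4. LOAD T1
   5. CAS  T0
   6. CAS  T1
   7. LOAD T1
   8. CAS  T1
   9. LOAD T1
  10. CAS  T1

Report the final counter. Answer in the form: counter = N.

step 1: T0 LOAD ⇒ load; ctr=2 reg=2
step 2: T0 CAS ⇒ ok; ctr=3 reg=2
step 3: T0 LOAD ⇒ load; ctr=3 reg=3
step 4: T1 LOAD ⇒ load; ctr=3 reg=3
step 5: T0 CAS ⇒ ok; ctr=4 reg=3
step 6: T1 CAS ⇒ retry; ctr=4 reg=3
step 7: T1 LOAD ⇒ load; ctr=4 reg=4
step 8: T1 CAS ⇒ ok; ctr=5 reg=4
step 9: T1 LOAD ⇒ load; ctr=5 reg=5
step 10: T1 CAS ⇒ ok; ctr=6 reg=5

counter = 6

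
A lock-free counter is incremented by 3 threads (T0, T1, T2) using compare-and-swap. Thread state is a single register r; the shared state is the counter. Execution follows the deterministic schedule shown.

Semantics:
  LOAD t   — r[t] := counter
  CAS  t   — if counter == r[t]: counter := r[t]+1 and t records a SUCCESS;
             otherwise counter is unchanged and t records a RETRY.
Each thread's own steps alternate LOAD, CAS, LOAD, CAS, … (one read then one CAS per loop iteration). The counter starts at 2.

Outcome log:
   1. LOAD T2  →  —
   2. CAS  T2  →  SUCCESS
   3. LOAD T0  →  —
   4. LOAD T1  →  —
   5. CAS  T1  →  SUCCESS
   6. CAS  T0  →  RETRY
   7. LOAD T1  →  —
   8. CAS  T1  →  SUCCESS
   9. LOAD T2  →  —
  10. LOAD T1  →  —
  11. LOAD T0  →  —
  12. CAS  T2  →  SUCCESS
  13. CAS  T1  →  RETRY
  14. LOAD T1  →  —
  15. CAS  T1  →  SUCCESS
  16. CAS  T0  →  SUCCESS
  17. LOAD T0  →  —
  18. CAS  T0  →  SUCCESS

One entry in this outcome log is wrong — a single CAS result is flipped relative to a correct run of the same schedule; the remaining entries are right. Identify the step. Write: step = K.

step = 16

Correct run:
[1] T2.load  rd  (counter 2, T2.r 2)
[2] T2.cas  hit  (counter 3, T2.r 2)
[3] T0.load  rd  (counter 3, T0.r 3)
[4] T1.load  rd  (counter 3, T1.r 3)
[5] T1.cas  hit  (counter 4, T1.r 3)
[6] T0.cas  miss  (counter 4, T0.r 3)
[7] T1.load  rd  (counter 4, T1.r 4)
[8] T1.cas  hit  (counter 5, T1.r 4)
[9] T2.load  rd  (counter 5, T2.r 5)
[10] T1.load  rd  (counter 5, T1.r 5)
[11] T0.load  rd  (counter 5, T0.r 5)
[12] T2.cas  hit  (counter 6, T2.r 5)
[13] T1.cas  miss  (counter 6, T1.r 5)
[14] T1.load  rd  (counter 6, T1.r 6)
[15] T1.cas  hit  (counter 7, T1.r 6)
[16] T0.cas  miss  (counter 7, T0.r 5)
[17] T0.load  rd  (counter 7, T0.r 7)
[18] T0.cas  hit  (counter 8, T0.r 7)
Flip is step 16.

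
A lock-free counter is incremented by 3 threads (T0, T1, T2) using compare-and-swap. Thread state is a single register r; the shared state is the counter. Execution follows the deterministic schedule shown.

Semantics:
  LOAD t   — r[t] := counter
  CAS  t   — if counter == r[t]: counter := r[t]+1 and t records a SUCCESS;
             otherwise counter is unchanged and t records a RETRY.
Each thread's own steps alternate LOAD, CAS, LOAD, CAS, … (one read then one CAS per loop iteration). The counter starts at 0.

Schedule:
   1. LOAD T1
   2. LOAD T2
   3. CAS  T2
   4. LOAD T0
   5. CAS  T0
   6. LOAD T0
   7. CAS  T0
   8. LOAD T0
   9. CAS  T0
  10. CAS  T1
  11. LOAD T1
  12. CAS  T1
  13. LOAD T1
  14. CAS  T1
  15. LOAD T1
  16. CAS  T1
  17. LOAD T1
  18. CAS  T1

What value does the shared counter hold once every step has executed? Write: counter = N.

T1 LOAD — after: cnt=0, r=0 — load
T2 LOAD — after: cnt=0, r=0 — load
T2 CAS — after: cnt=1, r=0 — ok
T0 LOAD — after: cnt=1, r=1 — load
T0 CAS — after: cnt=2, r=1 — ok
T0 LOAD — after: cnt=2, r=2 — load
T0 CAS — after: cnt=3, r=2 — ok
T0 LOAD — after: cnt=3, r=3 — load
T0 CAS — after: cnt=4, r=3 — ok
T1 CAS — after: cnt=4, r=0 — retry
T1 LOAD — after: cnt=4, r=4 — load
T1 CAS — after: cnt=5, r=4 — ok
T1 LOAD — after: cnt=5, r=5 — load
T1 CAS — after: cnt=6, r=5 — ok
T1 LOAD — after: cnt=6, r=6 — load
T1 CAS — after: cnt=7, r=6 — ok
T1 LOAD — after: cnt=7, r=7 — load
T1 CAS — after: cnt=8, r=7 — ok

counter = 8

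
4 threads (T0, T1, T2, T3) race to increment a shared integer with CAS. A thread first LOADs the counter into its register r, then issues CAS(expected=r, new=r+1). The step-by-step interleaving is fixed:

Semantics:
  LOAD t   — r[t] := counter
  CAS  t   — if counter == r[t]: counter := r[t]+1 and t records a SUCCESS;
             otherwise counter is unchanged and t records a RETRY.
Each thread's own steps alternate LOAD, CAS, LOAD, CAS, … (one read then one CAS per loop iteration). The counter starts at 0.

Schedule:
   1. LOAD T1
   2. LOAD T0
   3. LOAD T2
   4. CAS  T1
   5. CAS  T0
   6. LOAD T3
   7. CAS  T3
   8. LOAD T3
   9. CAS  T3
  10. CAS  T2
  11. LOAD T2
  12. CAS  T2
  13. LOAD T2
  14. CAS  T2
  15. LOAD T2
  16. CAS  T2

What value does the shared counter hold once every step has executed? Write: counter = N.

counter = 6

#1 T1 reads 0
#2 T0 reads 0
#3 T2 reads 0
#4 T1 CAS(0→1) writes; counter now 1
#5 T0 CAS(0→1) fails; counter now 1
#6 T3 reads 1
#7 T3 CAS(1→2) writes; counter now 2
#8 T3 reads 2
#9 T3 CAS(2→3) writes; counter now 3
#10 T2 CAS(0→1) fails; counter now 3
#11 T2 reads 3
#12 T2 CAS(3→4) writes; counter now 4
#13 T2 reads 4
#14 T2 CAS(4→5) writes; counter now 5
#15 T2 reads 5
#16 T2 CAS(5→6) writes; counter now 6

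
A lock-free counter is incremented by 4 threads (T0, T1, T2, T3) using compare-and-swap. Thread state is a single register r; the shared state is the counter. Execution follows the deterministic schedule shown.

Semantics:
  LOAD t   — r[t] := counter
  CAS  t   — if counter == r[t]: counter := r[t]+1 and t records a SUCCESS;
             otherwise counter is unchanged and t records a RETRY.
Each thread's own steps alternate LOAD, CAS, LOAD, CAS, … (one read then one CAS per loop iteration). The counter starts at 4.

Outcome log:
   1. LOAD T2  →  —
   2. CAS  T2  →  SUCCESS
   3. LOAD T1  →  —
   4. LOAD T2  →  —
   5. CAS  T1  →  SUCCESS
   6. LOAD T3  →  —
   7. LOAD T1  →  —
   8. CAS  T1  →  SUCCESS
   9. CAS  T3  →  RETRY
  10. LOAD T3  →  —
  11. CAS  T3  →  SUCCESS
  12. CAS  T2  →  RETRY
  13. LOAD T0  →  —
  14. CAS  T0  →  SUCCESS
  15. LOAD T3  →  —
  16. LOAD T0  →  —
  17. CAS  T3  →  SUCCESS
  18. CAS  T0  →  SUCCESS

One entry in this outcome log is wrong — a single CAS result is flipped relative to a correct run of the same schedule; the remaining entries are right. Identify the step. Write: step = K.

Re-executing:
T2 LOAD — after: cnt=4, r=4 — load
T2 CAS — after: cnt=5, r=4 — ok
T1 LOAD — after: cnt=5, r=5 — load
T2 LOAD — after: cnt=5, r=5 — load
T1 CAS — after: cnt=6, r=5 — ok
T3 LOAD — after: cnt=6, r=6 — load
T1 LOAD — after: cnt=6, r=6 — load
T1 CAS — after: cnt=7, r=6 — ok
T3 CAS — after: cnt=7, r=6 — retry
T3 LOAD — after: cnt=7, r=7 — load
T3 CAS — after: cnt=8, r=7 — ok
T2 CAS — after: cnt=8, r=5 — retry
T0 LOAD — after: cnt=8, r=8 — load
T0 CAS — after: cnt=9, r=8 — ok
T3 LOAD — after: cnt=9, r=9 — load
T0 LOAD — after: cnt=9, r=9 — load
T3 CAS — after: cnt=10, r=9 — ok
T0 CAS — after: cnt=10, r=9 — retry
Flip is step 18.

step = 18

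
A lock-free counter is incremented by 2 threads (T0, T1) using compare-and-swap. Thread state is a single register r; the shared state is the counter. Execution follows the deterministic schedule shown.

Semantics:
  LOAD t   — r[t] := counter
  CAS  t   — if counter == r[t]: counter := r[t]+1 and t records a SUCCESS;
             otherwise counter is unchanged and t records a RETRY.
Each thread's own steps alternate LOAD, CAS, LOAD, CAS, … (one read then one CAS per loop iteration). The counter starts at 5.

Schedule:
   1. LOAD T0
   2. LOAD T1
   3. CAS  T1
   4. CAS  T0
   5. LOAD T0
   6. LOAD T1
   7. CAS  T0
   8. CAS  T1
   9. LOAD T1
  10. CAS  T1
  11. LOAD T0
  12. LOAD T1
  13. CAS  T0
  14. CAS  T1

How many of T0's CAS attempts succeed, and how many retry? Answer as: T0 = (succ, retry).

T0 = (2, 1)

[1] T0.load  rd  (counter 5, T0.r 5)
[2] T1.load  rd  (counter 5, T1.r 5)
[3] T1.cas  hit  (counter 6, T1.r 5)
[4] T0.cas  miss  (counter 6, T0.r 5)
[5] T0.load  rd  (counter 6, T0.r 6)
[6] T1.load  rd  (counter 6, T1.r 6)
[7] T0.cas  hit  (counter 7, T0.r 6)
[8] T1.cas  miss  (counter 7, T1.r 6)
[9] T1.load  rd  (counter 7, T1.r 7)
[10] T1.cas  hit  (counter 8, T1.r 7)
[11] T0.load  rd  (counter 8, T0.r 8)
[12] T1.load  rd  (counter 8, T1.r 8)
[13] T0.cas  hit  (counter 9, T0.r 8)
[14] T1.cas  miss  (counter 9, T1.r 8)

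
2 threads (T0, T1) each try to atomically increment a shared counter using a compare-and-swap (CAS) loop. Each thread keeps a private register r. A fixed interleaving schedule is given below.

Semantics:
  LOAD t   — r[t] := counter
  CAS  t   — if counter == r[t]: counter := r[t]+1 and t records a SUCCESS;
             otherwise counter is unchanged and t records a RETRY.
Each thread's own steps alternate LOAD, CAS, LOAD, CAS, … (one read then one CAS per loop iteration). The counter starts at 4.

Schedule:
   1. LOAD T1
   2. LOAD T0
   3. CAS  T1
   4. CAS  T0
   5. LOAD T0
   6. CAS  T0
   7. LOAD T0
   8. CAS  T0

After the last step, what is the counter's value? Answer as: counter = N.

1. LOAD T1 → mem=4 r[T1]=4 [LOAD]
2. LOAD T0 → mem=4 r[T0]=4 [LOAD]
3. CAS T1 → mem=5 r[T1]=4 [OK]
4. CAS T0 → mem=5 r[T0]=4 [RETRY]
5. LOAD T0 → mem=5 r[T0]=5 [LOAD]
6. CAS T0 → mem=6 r[T0]=5 [OK]
7. LOAD T0 → mem=6 r[T0]=6 [LOAD]
8. CAS T0 → mem=7 r[T0]=6 [OK]

counter = 7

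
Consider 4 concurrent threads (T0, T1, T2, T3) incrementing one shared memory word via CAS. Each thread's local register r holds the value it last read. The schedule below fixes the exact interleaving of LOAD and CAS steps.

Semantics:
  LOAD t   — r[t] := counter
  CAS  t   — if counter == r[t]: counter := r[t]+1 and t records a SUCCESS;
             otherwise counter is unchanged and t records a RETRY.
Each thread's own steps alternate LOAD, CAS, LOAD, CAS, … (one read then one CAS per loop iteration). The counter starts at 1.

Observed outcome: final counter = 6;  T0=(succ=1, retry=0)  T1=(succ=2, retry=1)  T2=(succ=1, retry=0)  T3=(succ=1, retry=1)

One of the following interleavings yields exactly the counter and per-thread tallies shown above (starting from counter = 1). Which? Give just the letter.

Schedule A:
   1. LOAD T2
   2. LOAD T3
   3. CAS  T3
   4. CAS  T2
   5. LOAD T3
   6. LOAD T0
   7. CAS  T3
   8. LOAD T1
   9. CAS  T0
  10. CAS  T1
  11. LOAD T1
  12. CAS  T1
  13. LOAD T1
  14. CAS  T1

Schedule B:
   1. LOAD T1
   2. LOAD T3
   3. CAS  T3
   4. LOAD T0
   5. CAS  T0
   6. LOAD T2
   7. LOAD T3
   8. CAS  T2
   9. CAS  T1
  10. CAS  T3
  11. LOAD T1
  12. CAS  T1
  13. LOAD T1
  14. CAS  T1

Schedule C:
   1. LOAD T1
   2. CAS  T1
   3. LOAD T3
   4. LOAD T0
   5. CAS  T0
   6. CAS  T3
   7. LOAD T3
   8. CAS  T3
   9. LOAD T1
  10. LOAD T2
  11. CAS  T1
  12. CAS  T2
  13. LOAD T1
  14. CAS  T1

B

Tracing schedule B:
1. LOAD T1 → mem=1 r[T1]=1 [LOAD]
2. LOAD T3 → mem=1 r[T3]=1 [LOAD]
3. CAS T3 → mem=2 r[T3]=1 [OK]
4. LOAD T0 → mem=2 r[T0]=2 [LOAD]
5. CAS T0 → mem=3 r[T0]=2 [OK]
6. LOAD T2 → mem=3 r[T2]=3 [LOAD]
7. LOAD T3 → mem=3 r[T3]=3 [LOAD]
8. CAS T2 → mem=4 r[T2]=3 [OK]
9. CAS T1 → mem=4 r[T1]=1 [RETRY]
10. CAS T3 → mem=4 r[T3]=3 [RETRY]
11. LOAD T1 → mem=4 r[T1]=4 [LOAD]
12. CAS T1 → mem=5 r[T1]=4 [OK]
13. LOAD T1 → mem=5 r[T1]=5 [LOAD]
14. CAS T1 → mem=6 r[T1]=5 [OK]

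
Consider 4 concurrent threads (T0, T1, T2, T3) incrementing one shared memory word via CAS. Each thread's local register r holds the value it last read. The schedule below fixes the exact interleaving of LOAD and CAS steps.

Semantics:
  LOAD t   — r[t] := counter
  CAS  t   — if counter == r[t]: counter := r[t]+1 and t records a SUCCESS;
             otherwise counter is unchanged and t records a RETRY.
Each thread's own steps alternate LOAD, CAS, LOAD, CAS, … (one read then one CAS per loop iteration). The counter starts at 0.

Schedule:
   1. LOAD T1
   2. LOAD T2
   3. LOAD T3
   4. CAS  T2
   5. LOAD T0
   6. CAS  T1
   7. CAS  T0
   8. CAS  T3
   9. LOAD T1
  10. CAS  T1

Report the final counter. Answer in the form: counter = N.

counter = 3

#1 T1 reads 0
#2 T2 reads 0
#3 T3 reads 0
#4 T2 CAS(0→1) writes; counter now 1
#5 T0 reads 1
#6 T1 CAS(0→1) fails; counter now 1
#7 T0 CAS(1→2) writes; counter now 2
#8 T3 CAS(0→1) fails; counter now 2
#9 T1 reads 2
#10 T1 CAS(2→3) writes; counter now 3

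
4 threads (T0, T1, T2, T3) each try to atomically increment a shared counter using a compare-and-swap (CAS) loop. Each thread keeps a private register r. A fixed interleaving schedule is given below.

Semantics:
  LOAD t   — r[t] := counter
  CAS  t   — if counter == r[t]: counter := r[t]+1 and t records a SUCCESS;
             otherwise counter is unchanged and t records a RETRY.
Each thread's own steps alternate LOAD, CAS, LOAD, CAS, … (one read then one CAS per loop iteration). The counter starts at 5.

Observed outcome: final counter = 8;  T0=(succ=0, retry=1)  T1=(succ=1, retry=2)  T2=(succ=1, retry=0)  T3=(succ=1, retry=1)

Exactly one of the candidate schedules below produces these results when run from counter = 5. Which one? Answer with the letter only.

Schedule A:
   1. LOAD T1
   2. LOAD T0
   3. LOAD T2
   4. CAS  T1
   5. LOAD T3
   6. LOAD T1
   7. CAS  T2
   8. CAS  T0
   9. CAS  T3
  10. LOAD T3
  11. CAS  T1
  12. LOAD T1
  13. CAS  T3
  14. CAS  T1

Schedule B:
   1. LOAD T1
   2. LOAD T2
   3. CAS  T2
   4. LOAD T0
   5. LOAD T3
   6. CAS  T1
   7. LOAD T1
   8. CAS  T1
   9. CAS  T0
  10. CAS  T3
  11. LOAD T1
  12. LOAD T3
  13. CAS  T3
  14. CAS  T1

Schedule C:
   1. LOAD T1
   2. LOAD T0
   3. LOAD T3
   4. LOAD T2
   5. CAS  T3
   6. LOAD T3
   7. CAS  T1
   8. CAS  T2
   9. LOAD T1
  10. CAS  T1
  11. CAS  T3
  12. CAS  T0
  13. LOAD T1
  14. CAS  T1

Run B:
   1) LOAD T1:  M=5  r_T1=5
   2) LOAD T2:  M=5  r_T2=5
   3) CAS  T2:  M=6  r_T2=5 ✓
   4) LOAD T0:  M=6  r_T0=6
   5) LOAD T3:  M=6  r_T3=6
   6) CAS  T1:  M=6  r_T1=5 ✗
   7) LOAD T1:  M=6  r_T1=6
   8) CAS  T1:  M=7  r_T1=6 ✓
   9) CAS  T0:  M=7  r_T0=6 ✗
  10) CAS  T3:  M=7  r_T3=6 ✗
  11) LOAD T1:  M=7  r_T1=7
  12) LOAD T3:  M=7  r_T3=7
  13) CAS  T3:  M=8  r_T3=7 ✓
  14) CAS  T1:  M=8  r_T1=7 ✗

B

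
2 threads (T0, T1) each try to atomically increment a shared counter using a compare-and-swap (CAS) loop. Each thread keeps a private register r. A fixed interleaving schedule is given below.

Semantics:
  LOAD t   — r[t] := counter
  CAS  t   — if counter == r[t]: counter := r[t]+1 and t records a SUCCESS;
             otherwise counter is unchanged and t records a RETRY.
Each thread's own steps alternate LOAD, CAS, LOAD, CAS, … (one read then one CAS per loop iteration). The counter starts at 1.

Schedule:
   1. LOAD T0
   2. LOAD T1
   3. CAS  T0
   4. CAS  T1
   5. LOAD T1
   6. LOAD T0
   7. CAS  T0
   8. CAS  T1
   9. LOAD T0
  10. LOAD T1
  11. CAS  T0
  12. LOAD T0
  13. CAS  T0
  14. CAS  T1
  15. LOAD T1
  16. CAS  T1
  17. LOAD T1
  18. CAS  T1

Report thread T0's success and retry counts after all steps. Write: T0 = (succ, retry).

T0 = (4, 0)

1. LOAD T0 → mem=1 r[T0]=1 [LOAD]
2. LOAD T1 → mem=1 r[T1]=1 [LOAD]
3. CAS T0 → mem=2 r[T0]=1 [OK]
4. CAS T1 → mem=2 r[T1]=1 [RETRY]
5. LOAD T1 → mem=2 r[T1]=2 [LOAD]
6. LOAD T0 → mem=2 r[T0]=2 [LOAD]
7. CAS T0 → mem=3 r[T0]=2 [OK]
8. CAS T1 → mem=3 r[T1]=2 [RETRY]
9. LOAD T0 → mem=3 r[T0]=3 [LOAD]
10. LOAD T1 → mem=3 r[T1]=3 [LOAD]
11. CAS T0 → mem=4 r[T0]=3 [OK]
12. LOAD T0 → mem=4 r[T0]=4 [LOAD]
13. CAS T0 → mem=5 r[T0]=4 [OK]
14. CAS T1 → mem=5 r[T1]=3 [RETRY]
15. LOAD T1 → mem=5 r[T1]=5 [LOAD]
16. CAS T1 → mem=6 r[T1]=5 [OK]
17. LOAD T1 → mem=6 r[T1]=6 [LOAD]
18. CAS T1 → mem=7 r[T1]=6 [OK]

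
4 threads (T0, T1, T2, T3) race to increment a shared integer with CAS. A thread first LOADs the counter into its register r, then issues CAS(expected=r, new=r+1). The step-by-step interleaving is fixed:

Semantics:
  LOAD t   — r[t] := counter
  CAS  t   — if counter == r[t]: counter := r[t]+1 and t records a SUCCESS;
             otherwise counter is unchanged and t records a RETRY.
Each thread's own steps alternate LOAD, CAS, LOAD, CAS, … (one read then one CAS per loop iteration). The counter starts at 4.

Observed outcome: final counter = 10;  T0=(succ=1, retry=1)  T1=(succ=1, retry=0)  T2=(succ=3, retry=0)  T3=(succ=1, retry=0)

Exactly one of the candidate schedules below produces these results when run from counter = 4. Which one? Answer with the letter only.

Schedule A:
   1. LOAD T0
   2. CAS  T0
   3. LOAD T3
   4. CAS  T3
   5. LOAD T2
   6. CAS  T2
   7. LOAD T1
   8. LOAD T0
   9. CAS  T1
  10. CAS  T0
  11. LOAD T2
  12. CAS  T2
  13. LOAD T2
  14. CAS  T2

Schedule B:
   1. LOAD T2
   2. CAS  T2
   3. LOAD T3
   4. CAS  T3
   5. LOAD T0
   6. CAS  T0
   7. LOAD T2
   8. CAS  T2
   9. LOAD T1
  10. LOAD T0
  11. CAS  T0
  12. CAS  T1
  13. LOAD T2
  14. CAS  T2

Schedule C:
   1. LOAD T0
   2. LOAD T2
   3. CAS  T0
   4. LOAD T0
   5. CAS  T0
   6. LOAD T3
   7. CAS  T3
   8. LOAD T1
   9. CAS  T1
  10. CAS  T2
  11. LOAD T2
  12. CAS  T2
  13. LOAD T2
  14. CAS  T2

A

Simulating candidate A:
T0 LOAD — after: cnt=4, r=4 — load
T0 CAS — after: cnt=5, r=4 — ok
T3 LOAD — after: cnt=5, r=5 — load
T3 CAS — after: cnt=6, r=5 — ok
T2 LOAD — after: cnt=6, r=6 — load
T2 CAS — after: cnt=7, r=6 — ok
T1 LOAD — after: cnt=7, r=7 — load
T0 LOAD — after: cnt=7, r=7 — load
T1 CAS — after: cnt=8, r=7 — ok
T0 CAS — after: cnt=8, r=7 — retry
T2 LOAD — after: cnt=8, r=8 — load
T2 CAS — after: cnt=9, r=8 — ok
T2 LOAD — after: cnt=9, r=9 — load
T2 CAS — after: cnt=10, r=9 — ok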